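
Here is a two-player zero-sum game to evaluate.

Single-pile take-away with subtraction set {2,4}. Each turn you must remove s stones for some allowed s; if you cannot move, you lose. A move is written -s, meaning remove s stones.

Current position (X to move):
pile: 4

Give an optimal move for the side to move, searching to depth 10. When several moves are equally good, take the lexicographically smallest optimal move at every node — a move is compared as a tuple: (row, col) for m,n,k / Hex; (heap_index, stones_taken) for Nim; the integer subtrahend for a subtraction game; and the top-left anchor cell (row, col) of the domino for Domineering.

p1 X@[4]: -2[2]-1 -4[0]+1*
p2 O@[0] terminal -1; root [4] d10

X's best at [4]: -4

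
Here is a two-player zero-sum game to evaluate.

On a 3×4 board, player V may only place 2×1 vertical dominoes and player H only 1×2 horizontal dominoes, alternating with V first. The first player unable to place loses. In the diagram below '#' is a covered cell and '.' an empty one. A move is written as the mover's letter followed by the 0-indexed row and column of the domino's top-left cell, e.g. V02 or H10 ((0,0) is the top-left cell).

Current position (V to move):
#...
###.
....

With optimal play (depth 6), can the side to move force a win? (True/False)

V winning at [#.../###./....]: False

p1 V@[#.../###./....]: V03[#..#/####/....]-1* V13[#.../####/...#]-1
p2 H@[#..#/####/....]: H01[####/####/....]+1* H20[#..#/####/##..]+1 H21[#..#/####/.##.]+1 H22[#..#/####/..##]+1
p3 V@[####/####/....] terminal -1; root [#.../###./....] d6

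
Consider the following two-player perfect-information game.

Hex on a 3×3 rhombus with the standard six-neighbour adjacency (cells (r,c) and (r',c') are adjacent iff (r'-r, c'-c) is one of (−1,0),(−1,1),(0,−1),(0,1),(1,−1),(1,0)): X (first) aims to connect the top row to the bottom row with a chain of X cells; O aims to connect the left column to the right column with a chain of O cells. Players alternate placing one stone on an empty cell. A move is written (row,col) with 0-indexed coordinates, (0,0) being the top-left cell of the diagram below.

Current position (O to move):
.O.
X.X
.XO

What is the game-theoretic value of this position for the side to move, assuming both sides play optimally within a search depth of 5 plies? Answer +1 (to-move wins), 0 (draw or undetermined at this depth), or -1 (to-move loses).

[.O./X.X/.XO] O move#1: (0,0):-1/OO./X.X/.XO*, (0,2):-1/.OO/X.X/.XO, (1,1):-1/.O./XOX/.XO, (2,0):-1/.O./X.X/OXO
[OO./X.X/.XO] X move#2: (0,2):+1/OOX/X.X/.XO*, (1,1):-1/OO./XXX/.XO, (2,0):-1/OO./X.X/XXO
[OOX/X.X/.XO] end (terminal -1, O#3); searched .O./X.X/.XO to 5

value(.O./X.X/.XO, O) = -1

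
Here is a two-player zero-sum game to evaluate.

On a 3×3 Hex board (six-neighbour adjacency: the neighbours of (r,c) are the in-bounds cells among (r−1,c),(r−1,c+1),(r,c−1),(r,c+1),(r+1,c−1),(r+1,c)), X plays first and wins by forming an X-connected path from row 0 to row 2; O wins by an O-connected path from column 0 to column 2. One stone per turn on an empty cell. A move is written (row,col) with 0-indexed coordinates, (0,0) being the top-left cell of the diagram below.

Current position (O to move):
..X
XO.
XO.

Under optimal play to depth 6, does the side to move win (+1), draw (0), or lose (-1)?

value(..X/XO./XO., O) = -1

p1 O@[..X/XO./XO.]: (0,0)[O.X/XO./XO.]-1* (0,1)[.OX/XO./XO.]-1 (1,2)[..X/XOO/XO.]-1 (2,2)[..X/XO./XOO]-1
p2 X@[O.X/XO./XO.]: (0,1)[OXX/XO./XO.]+1* (1,2)[O.X/XOX/XO.]+1 (2,2)[O.X/XO./XOX]+1
p3 O@[OXX/XO./XO.] terminal -1; root [..X/XO./XO.] d6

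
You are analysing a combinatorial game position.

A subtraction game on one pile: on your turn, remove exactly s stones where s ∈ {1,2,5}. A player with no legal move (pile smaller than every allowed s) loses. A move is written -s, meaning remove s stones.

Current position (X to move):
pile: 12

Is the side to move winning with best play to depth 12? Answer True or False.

X winning at [12]: False

ply 1, X at 12 | -1=-1→11*; -2=-1→10; -5=-1→7
ply 2, O at 11 | -1=-1→10; -2=+1→9*; -5=+1→6
ply 3, X at 9 | -1=-1→8*; -2=-1→7; -5=-1→4
ply 4, O at 8 | -1=-1→7; -2=+1→6*; -5=+1→3
ply 5, X at 6 | -1=-1→5*; -2=-1→4; -5=-1→1
ply 6, O at 5 | -1=-1→4; -2=+1→3*; -5=+1→0
ply 7, X at 3 | -1=-1→2*; -2=-1→1
ply 8, O at 2 | -1=-1→1; -2=+1→0*
ply 9: 0 is terminal -1 (X); from 12 depth 12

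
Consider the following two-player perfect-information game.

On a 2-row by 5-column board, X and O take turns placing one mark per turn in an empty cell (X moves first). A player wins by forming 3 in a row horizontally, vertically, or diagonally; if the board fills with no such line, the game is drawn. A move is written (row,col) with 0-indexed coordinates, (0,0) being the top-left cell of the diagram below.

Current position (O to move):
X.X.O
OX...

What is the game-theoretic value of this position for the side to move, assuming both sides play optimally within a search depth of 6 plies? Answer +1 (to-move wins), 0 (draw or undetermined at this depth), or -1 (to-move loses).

[X.X.O/OX...] O move#1: (0,1):+0/XOX.O/OX...*, (0,3):-1/X.XOO/OX..., (1,2):-1/X.X.O/OXO.., (1,3):-1/X.X.O/OX.O., (1,4):-1/X.X.O/OX..O
[XOX.O/OX...] X move#2: (0,3):+0/XOXXO/OX...*, (1,2):+0/XOX.O/OXX.., (1,3):+0/XOX.O/OX.X., (1,4):+0/XOX.O/OX..X
[XOXXO/OX...] O move#3: (1,2):+0/XOXXO/OXO..*, (1,3):+0/XOXXO/OX.O., (1,4):+0/XOXXO/OX..O
[XOXXO/OXO..] X move#4: (1,3):+0/XOXXO/OXOX.*, (1,4):+0/XOXXO/OXO.X
[XOXXO/OXOX.] O move#5: (1,4):+0/XOXXO/OXOXO*
[XOXXO/OXOXO] end (terminal +0, X#6); searched X.X.O/OX... to 6

value(X.X.O/OX..., O) = 0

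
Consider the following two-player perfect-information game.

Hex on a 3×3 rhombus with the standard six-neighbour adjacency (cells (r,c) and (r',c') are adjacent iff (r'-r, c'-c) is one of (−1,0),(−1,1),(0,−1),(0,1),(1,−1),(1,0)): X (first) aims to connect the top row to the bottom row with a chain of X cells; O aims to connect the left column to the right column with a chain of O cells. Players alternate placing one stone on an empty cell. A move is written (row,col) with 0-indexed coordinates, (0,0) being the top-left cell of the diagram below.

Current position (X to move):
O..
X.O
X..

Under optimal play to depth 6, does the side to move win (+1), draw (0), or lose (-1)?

[O../X.O/X..] X move#1: (0,1):+1/OX./X.O/X..*, (0,2):+1/O.X/X.O/X.., (1,1):+1/O../XXO/X.., (2,1):-1/O../X.O/XX., (2,2):-1/O../X.O/X.X
[OX./X.O/X..] end (terminal -1, O#2); searched O../X.O/X.. to 6

value(O../X.O/X.., X) = +1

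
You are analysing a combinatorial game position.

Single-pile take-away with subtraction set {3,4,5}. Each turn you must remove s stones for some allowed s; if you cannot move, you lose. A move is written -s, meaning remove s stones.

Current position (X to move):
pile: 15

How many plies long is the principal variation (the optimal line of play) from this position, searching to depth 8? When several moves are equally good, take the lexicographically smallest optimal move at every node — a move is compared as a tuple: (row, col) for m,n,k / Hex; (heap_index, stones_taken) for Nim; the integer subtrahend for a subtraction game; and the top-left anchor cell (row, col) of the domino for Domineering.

PV length from [15]: 3 plies

[15] X move#1: -3:-1/12, -4:-1/11, -5:+1/10*
[10] O move#2: -3:-1/7*, -4:-1/6, -5:-1/5
[7] X move#3: -3:-1/4, -4:-1/3, -5:+1/2*
[2] end (terminal -1, O#4); searched 15 to 8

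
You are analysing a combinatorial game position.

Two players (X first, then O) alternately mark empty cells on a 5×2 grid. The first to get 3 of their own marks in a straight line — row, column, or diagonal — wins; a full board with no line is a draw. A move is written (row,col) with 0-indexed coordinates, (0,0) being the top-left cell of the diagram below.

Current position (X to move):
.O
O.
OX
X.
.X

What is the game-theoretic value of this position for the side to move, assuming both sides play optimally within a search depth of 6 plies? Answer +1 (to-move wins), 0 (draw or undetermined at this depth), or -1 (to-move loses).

value(.O/O./OX/X./.X, X) = +1

ply 1, X at .O/O./OX/X./.X | (0,0)=+0→XO/O./OX/X./.X; (1,1)=-1→.O/OX/OX/X./.X; (3,1)=+1→.O/O./OX/XX/.X*; (4,0)=-1→.O/O./OX/X./XX
ply 2: .O/O./OX/XX/.X is terminal -1 (O); from .O/O./OX/X./.X depth 6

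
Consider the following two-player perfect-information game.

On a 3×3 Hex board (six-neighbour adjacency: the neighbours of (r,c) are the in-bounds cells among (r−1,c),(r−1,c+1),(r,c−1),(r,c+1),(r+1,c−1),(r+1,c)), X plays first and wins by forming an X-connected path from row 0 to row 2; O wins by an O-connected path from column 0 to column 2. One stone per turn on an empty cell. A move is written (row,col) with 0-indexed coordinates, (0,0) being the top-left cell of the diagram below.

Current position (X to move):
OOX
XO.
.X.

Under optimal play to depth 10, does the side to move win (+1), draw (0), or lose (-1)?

p1 X@[OOX/XO./.X.]: (1,2)[OOX/XOX/.X.]+1* (2,0)[OOX/XO./XX.]-1 (2,2)[OOX/XO./.XX]-1
p2 O@[OOX/XOX/.X.] terminal -1; root [OOX/XO./.X.] d10

value(OOX/XO./.X., X) = +1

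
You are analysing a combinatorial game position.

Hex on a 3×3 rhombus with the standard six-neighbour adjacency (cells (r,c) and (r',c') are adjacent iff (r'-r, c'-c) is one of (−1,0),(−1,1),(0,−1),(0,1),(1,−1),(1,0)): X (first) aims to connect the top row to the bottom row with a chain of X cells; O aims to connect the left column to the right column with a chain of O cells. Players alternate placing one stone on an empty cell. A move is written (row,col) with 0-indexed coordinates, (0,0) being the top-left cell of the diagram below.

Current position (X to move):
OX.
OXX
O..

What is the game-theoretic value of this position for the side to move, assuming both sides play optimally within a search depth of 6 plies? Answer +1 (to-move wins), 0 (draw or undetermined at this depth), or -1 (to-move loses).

value(OX./OXX/O.., X) = +1

p1 X@[OX./OXX/O..]: (0,2)[OXX/OXX/O..]+1* (2,1)[OX./OXX/OX.]+1 (2,2)[OX./OXX/O.X]+1
p2 O@[OXX/OXX/O..]: (2,1)[OXX/OXX/OO.]-1* (2,2)[OXX/OXX/O.O]-1
p3 X@[OXX/OXX/OO.]: (2,2)[OXX/OXX/OOX]+1*
p4 O@[OXX/OXX/OOX] terminal -1; root [OX./OXX/O..] d6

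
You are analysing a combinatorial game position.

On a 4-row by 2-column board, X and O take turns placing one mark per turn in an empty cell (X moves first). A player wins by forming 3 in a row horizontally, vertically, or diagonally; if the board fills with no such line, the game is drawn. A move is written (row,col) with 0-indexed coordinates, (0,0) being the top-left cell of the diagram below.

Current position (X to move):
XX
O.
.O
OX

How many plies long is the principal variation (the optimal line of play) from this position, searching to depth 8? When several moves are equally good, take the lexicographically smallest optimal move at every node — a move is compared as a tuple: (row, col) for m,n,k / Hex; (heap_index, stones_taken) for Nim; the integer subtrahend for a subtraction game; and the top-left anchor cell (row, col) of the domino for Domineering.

PV length from [XX/O./.O/OX]: 2 plies

p1 X@[XX/O./.O/OX]: (1,1)[XX/OX/.O/OX]-1 (2,0)[XX/O./XO/OX]+0*
p2 O@[XX/O./XO/OX]: (1,1)[XX/OO/XO/OX]+0*
p3 X@[XX/OO/XO/OX] terminal +0; root [XX/O./.O/OX] d8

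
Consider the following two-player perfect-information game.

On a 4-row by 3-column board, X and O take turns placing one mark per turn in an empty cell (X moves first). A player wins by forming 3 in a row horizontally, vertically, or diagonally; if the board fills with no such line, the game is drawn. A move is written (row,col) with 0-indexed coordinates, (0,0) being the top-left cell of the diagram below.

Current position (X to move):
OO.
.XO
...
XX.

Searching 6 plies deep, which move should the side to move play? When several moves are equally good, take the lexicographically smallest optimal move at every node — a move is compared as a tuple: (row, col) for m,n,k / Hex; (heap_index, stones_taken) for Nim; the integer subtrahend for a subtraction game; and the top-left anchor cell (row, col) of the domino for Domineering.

[OO./.XO/.../XX.] X move#1: (0,2):+1/OOX/.XO/.../XX.*, (1,0):-1/OO./XXO/.../XX., (2,0):-1/OO./.XO/X../XX., (2,1):+1/OO./.XO/.X./XX., (2,2):-1/OO./.XO/..X/XX., (3,2):+1/OO./.XO/.../XXX
[OOX/.XO/.../XX.] O move#2: (1,0):-1/OOX/OXO/.../XX.*, (2,0):-1/OOX/.XO/O../XX., (2,1):-1/OOX/.XO/.O./XX., (2,2):-1/OOX/.XO/..O/XX., (3,2):-1/OOX/.XO/.../XXO
[OOX/OXO/.../XX.] X move#3: (2,0):+1/OOX/OXO/X../XX.*, (2,1):+1/OOX/OXO/.X./XX., (2,2):-1/OOX/OXO/..X/XX., (3,2):+1/OOX/OXO/.../XXX
[OOX/OXO/X../XX.] end (terminal -1, O#4); searched OO./.XO/.../XX. to 6

X's best at [OO./.XO/.../XX.]: (0,2)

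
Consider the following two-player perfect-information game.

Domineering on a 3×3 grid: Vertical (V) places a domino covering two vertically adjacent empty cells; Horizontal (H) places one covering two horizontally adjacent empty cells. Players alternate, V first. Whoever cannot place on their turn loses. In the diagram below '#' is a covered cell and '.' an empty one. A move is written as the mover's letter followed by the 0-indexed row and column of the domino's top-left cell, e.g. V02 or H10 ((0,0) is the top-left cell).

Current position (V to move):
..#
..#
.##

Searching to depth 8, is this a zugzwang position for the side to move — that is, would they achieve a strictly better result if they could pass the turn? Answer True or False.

zugzwang(..#/..#/.##, V) = False

p1 V@[..#/..#/.##]: V00[#.#/#.#/.##]+1* V01[.##/.##/.##]+1 V10[..#/#.#/###]-1
p2 H@[#.#/#.#/.##] terminal -1; root [..#/..#/.##] d8
suppose V passes — search the same position with H to move:
pass> p1 H@[..#/..#/.##]: H00[###/..#/.##]-1 H10[..#/###/.##]+1*
pass> p2 V@[..#/###/.##] terminal -1; root [..#/..#/.##] d8
for V: play +1, pass -1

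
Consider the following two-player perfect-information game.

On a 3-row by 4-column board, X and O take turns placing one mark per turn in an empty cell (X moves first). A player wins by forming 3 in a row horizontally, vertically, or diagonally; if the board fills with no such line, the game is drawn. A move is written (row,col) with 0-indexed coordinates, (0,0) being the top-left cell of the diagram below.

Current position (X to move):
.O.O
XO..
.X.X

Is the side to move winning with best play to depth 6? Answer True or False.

ply 1, X at .O.O/XO../.X.X | (0,0)=-1→XO.O/XO../.X.X; (0,2)=+0→.OXO/XO../.X.X; (1,2)=-1→.O.O/XOX./.X.X; (1,3)=-1→.O.O/XO.X/.X.X; (2,0)=-1→.O.O/XO../XX.X; (2,2)=+1→.O.O/XO../.XXX*
ply 2: .O.O/XO../.XXX is terminal -1 (O); from .O.O/XO../.X.X depth 6

X winning at [.O.O/XO../.X.X]: True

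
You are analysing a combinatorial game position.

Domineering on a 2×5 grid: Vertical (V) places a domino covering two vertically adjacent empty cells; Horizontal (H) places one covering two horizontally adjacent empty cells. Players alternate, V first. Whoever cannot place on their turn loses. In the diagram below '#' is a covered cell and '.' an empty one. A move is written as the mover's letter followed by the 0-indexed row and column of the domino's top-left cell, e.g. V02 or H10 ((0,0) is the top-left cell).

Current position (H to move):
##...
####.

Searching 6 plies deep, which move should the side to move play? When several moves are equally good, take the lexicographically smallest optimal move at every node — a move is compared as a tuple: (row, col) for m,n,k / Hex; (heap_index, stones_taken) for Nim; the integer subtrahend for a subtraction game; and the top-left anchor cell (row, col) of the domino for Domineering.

[##.../####.] H move#1: H02:-1/####./####., H03:+1/##.##/####.*
[##.##/####.] end (terminal -1, V#2); searched ##.../####. to 6

H's best at [##.../####.]: H03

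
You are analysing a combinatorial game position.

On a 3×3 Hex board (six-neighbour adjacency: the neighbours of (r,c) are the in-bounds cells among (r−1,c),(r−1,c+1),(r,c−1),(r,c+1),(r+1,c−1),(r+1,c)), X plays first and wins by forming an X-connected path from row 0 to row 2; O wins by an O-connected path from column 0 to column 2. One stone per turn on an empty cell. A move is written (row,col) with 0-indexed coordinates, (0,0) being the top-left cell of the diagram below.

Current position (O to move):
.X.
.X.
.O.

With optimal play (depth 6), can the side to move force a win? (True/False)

[.X./.X./.O.] O move#1: (0,0):-1/OX./.X./.O., (0,2):-1/.XO/.X./.O., (1,0):-1/.X./OX./.O., (1,2):-1/.X./.XO/.O., (2,0):+1/.X./.X./OO.*, (2,2):-1/.X./.X./.OO
[.X./.X./OO.] X move#2: (0,0):-1/XX./.X./OO.*, (0,2):-1/.XX/.X./OO., (1,0):-1/.X./XX./OO., (1,2):-1/.X./.XX/OO., (2,2):-1/.X./.X./OOX
[XX./.X./OO.] O move#3: (0,2):+1/XXO/.X./OO.*, (1,0):+1/XX./OX./OO., (1,2):+1/XX./.XO/OO., (2,2):+1/XX./.X./OOO
[XXO/.X./OO.] X move#4: (1,0):-1/XXO/XX./OO.*, (1,2):-1/XXO/.XX/OO., (2,2):-1/XXO/.X./OOX
[XXO/XX./OO.] O move#5: (1,2):+1/XXO/XXO/OO.*, (2,2):+1/XXO/XX./OOO
[XXO/XXO/OO.] end (terminal -1, X#6); searched .X./.X./.O. to 6

O winning at [.X./.X./.O.]: True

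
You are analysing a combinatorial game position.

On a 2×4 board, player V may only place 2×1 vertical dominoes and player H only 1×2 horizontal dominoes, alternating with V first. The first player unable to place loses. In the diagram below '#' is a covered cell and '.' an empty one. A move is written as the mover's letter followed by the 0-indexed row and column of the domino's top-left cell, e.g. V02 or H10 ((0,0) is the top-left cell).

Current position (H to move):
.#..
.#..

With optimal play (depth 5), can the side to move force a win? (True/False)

H winning at [.#../.#..]: True

ply 1, H at .#../.#.. | H02=+1→.###/.#..*; H12=+1→.#../.###
ply 2, V at .###/.#.. | V00=-1→####/##..*
ply 3, H at ####/##.. | H12=+1→####/####*
ply 4: ####/#### is terminal -1 (V); from .#../.#.. depth 5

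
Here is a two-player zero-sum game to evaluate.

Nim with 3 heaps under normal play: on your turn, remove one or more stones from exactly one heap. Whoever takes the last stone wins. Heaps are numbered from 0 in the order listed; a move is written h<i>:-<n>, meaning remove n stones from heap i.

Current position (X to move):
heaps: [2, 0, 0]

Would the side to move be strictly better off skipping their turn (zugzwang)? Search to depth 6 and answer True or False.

zugzwang((2,0,0), X) = False

[(2,0,0)] X move#1: h0:-1:-1/(1,0,0), h0:-2:+1/(0,0,0)*
[(0,0,0)] end (terminal -1, O#2); searched (2,0,0) to 6
pass branch (O moves first from the same position):
  | [(2,0,0)] O move#1: h0:-1:-1/(1,0,0), h0:-2:+1/(0,0,0)*
  | [(0,0,0)] end (terminal -1, X#2); searched (2,0,0) to 6
X moving scores +1; X passing scores -1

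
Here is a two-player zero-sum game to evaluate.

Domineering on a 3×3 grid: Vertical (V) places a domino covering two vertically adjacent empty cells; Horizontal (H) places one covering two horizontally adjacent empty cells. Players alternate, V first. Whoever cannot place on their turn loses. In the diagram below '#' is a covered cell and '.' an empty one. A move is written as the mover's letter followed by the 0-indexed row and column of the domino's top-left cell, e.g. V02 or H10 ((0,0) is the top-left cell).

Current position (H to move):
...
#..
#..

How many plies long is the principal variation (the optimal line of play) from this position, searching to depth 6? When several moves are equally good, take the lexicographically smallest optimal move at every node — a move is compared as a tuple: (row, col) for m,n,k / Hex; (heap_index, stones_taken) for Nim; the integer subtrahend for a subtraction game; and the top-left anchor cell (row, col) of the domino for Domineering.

PV length from [.../#../#..]: 1 ply

[.../#../#..] H move#1: H00:-1/##./#../#.., H01:-1/.##/#../#.., H11:+1/.../###/#..*, H21:-1/.../#../###
[.../###/#..] end (terminal -1, V#2); searched .../#../#.. to 6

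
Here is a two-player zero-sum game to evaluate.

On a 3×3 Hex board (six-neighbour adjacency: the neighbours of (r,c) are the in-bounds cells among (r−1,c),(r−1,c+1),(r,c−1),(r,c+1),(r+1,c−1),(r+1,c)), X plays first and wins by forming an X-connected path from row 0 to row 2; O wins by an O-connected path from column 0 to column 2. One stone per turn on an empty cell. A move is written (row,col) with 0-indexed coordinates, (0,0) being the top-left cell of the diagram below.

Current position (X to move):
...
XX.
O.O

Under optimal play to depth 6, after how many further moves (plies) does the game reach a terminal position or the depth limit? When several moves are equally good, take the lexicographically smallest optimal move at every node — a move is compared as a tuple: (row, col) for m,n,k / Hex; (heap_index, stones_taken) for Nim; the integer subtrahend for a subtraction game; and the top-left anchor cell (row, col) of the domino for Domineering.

ply 1, X at .../XX./O.O | (0,0)=-1→X../XX./O.O; (0,1)=-1→.X./XX./O.O; (0,2)=-1→..X/XX./O.O; (1,2)=-1→.../XXX/O.O; (2,1)=+1→.../XX./OXO*
ply 2, O at .../XX./OXO | (0,0)=-1→O../XX./OXO*; (0,1)=-1→.O./XX./OXO; (0,2)=-1→..O/XX./OXO; (1,2)=-1→.../XXO/OXO
ply 3, X at O../XX./OXO | (0,1)=+1→OX./XX./OXO*; (0,2)=+1→O.X/XX./OXO; (1,2)=+1→O../XXX/OXO
ply 4: OX./XX./OXO is terminal -1 (O); from .../XX./O.O depth 6

PV length from [.../XX./O.O]: 3 plies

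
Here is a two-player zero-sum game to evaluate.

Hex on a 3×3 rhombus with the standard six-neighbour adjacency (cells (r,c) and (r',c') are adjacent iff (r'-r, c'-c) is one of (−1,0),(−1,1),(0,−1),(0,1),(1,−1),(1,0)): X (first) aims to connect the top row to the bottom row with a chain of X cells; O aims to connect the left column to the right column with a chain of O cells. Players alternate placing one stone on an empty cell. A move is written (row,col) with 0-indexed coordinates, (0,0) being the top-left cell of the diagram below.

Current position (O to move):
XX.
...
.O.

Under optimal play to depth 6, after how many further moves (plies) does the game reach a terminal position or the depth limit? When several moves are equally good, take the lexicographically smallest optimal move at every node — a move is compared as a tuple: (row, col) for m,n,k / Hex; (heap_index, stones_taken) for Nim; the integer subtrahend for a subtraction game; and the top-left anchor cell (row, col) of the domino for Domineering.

PV length from [XX./.../.O.]: 5 plies

ply 1, O at XX./.../.O. | (0,2)=-1→XXO/.../.O.; (1,0)=+1→XX./O../.O.*; (1,1)=+1→XX./.O./.O.; (1,2)=-1→XX./..O/.O.; (2,0)=+1→XX./.../OO.; (2,2)=-1→XX./.../.OO
ply 2, X at XX./O../.O. | (0,2)=-1→XXX/O../.O.*; (1,1)=-1→XX./OX./.O.; (1,2)=-1→XX./O.X/.O.; (2,0)=-1→XX./O../XO.; (2,2)=-1→XX./O../.OX
ply 3, O at XXX/O../.O. | (1,1)=+1→XXX/OO./.O.*; (1,2)=+1→XXX/O.O/.O.; (2,0)=+1→XXX/O../OO.; (2,2)=+1→XXX/O../.OO
ply 4, X at XXX/OO./.O. | (1,2)=-1→XXX/OOX/.O.*; (2,0)=-1→XXX/OO./XO.; (2,2)=-1→XXX/OO./.OX
ply 5, O at XXX/OOX/.O. | (2,0)=-1→XXX/OOX/OO.; (2,2)=+1→XXX/OOX/.OO*
ply 6: XXX/OOX/.OO is terminal -1 (X); from XX./.../.O. depth 6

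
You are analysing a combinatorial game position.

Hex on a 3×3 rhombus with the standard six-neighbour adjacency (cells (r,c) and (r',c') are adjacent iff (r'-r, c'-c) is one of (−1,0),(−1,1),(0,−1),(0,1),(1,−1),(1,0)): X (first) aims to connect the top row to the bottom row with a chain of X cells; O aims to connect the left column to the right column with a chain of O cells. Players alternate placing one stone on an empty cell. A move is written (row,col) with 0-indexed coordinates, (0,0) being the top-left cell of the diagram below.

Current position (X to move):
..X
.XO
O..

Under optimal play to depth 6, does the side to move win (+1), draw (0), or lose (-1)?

value(..X/.XO/O.., X) = +1

p1 X@[..X/.XO/O..]: (0,0)[X.X/.XO/O..]-1 (0,1)[.XX/.XO/O..]-1 (1,0)[..X/XXO/O..]-1 (2,1)[..X/.XO/OX.]+1* (2,2)[..X/.XO/O.X]-1
p2 O@[..X/.XO/OX.] terminal -1; root [..X/.XO/O..] d6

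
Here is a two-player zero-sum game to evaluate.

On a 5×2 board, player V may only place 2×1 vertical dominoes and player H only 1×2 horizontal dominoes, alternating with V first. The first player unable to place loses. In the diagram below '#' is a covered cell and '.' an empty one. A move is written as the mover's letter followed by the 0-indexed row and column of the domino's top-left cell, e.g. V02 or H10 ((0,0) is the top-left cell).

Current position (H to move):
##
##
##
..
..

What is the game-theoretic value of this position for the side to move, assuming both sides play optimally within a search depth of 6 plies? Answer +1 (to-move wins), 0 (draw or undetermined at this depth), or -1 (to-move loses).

[##/##/##/../..] H move#1: H30:+1/##/##/##/##/..*, H40:+1/##/##/##/../##
[##/##/##/##/..] end (terminal -1, V#2); searched ##/##/##/../.. to 6

value(##/##/##/../.., H) = +1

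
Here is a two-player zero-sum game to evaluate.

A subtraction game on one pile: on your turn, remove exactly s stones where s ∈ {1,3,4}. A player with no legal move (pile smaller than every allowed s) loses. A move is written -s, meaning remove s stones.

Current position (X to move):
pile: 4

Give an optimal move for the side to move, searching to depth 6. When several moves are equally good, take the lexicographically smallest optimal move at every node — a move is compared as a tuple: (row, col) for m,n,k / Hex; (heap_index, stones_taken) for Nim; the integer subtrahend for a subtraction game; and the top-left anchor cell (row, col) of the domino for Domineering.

X's best at [4]: -4

p1 X@[4]: -1[3]-1 -3[1]-1 -4[0]+1*
p2 O@[0] terminal -1; root [4] d6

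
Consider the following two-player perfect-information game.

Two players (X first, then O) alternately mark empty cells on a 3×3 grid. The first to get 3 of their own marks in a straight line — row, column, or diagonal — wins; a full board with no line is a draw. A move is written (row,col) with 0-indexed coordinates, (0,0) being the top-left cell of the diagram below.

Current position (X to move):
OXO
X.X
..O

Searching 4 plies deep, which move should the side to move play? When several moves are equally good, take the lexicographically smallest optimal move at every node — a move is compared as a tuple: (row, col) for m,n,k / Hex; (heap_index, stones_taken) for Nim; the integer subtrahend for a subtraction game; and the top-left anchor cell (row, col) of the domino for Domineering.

[OXO/X.X/..O] X move#1: (1,1):+1/OXO/XXX/..O*, (2,0):-1/OXO/X.X/X.O, (2,1):-1/OXO/X.X/.XO
[OXO/XXX/..O] end (terminal -1, O#2); searched OXO/X.X/..O to 4

X's best at [OXO/X.X/..O]: (1,1)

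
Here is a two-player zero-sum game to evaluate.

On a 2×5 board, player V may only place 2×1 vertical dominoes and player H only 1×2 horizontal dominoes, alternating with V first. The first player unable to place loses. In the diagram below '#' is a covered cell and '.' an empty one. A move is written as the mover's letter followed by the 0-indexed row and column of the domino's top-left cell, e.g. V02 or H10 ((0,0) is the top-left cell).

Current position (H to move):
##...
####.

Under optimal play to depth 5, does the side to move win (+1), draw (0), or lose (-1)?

[##.../####.] H move#1: H02:-1/####./####., H03:+1/##.##/####.*
[##.##/####.] end (terminal -1, V#2); searched ##.../####. to 5

value(##.../####., H) = +1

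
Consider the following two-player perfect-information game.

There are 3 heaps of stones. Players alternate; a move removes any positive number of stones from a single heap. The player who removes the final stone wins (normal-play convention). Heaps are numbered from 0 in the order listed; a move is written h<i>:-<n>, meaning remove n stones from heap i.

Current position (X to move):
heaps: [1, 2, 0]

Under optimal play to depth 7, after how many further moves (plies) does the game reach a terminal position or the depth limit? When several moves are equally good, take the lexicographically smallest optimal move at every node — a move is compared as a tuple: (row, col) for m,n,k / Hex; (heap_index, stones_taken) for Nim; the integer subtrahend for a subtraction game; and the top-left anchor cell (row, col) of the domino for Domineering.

PV length from [(1,2,0)]: 3 plies

[(1,2,0)] X move#1: h0:-1:-1/(0,2,0), h1:-1:+1/(1,1,0)*, h1:-2:-1/(1,0,0)
[(1,1,0)] O move#2: h0:-1:-1/(0,1,0)*, h1:-1:-1/(1,0,0)
[(0,1,0)] X move#3: h1:-1:+1/(0,0,0)*
[(0,0,0)] end (terminal -1, O#4); searched (1,2,0) to 7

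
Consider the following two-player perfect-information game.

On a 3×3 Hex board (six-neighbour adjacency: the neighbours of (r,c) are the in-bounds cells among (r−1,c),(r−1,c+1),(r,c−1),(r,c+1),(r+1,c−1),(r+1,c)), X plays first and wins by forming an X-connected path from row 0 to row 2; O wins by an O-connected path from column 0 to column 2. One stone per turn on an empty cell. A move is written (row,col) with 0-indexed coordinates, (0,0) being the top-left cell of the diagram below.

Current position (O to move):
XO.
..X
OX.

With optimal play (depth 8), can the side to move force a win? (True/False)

O winning at [XO./..X/OX.]: True

p1 O@[XO./..X/OX.]: (0,2)[XOO/..X/OX.]+1* (1,0)[XO./O.X/OX.]-1 (1,1)[XO./.OX/OX.]-1 (2,2)[XO./..X/OXO]-1
p2 X@[XOO/..X/OX.]: (1,0)[XOO/X.X/OX.]-1* (1,1)[XOO/.XX/OX.]-1 (2,2)[XOO/..X/OXX]-1
p3 O@[XOO/X.X/OX.]: (1,1)[XOO/XOX/OX.]+1* (2,2)[XOO/X.X/OXO]-1
p4 X@[XOO/XOX/OX.] terminal -1; root [XO./..X/OX.] d8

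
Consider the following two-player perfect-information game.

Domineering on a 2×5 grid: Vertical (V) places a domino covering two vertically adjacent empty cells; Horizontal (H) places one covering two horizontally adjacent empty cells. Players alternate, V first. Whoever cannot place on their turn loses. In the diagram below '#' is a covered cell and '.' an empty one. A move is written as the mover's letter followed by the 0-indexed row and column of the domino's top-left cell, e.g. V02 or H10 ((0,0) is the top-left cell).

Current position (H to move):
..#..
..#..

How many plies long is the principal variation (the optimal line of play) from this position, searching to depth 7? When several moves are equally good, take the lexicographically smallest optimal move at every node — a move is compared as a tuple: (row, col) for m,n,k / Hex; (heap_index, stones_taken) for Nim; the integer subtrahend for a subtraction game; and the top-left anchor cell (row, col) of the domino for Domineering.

p1 H@[..#../..#..]: H00[###../..#..]-1* H03[..###/..#..]-1 H10[..#../###..]-1 H13[..#../..###]-1
p2 V@[###../..#..]: V03[####./..##.]+1* V04[###.#/..#.#]+1
p3 H@[####./..##.]: H10[####./####.]-1*
p4 V@[####./####.]: V04[#####/#####]+1*
p5 H@[#####/#####] terminal -1; root [..#../..#..] d7

PV length from [..#../..#..]: 4 plies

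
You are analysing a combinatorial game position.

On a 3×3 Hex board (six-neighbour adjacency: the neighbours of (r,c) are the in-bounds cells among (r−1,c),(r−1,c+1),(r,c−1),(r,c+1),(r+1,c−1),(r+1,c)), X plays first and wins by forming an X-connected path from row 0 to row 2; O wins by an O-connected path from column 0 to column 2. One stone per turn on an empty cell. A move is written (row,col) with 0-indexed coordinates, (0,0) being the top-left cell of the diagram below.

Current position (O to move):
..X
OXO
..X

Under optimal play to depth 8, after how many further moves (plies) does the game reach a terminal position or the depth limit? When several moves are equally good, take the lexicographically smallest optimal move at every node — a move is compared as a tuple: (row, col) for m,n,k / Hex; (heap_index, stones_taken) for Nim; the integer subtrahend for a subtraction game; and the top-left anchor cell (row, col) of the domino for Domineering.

[..X/OXO/..X] O move#1: (0,0):-1/O.X/OXO/..X*, (0,1):-1/.OX/OXO/..X, (2,0):-1/..X/OXO/O.X, (2,1):-1/..X/OXO/.OX
[O.X/OXO/..X] X move#2: (0,1):+1/OXX/OXO/..X*, (2,0):+1/O.X/OXO/X.X, (2,1):+1/O.X/OXO/.XX
[OXX/OXO/..X] O move#3: (2,0):-1/OXX/OXO/O.X*, (2,1):-1/OXX/OXO/.OX
[OXX/OXO/O.X] X move#4: (2,1):+1/OXX/OXO/OXX*
[OXX/OXO/OXX] end (terminal -1, O#5); searched ..X/OXO/..X to 8

PV length from [..X/OXO/..X]: 4 plies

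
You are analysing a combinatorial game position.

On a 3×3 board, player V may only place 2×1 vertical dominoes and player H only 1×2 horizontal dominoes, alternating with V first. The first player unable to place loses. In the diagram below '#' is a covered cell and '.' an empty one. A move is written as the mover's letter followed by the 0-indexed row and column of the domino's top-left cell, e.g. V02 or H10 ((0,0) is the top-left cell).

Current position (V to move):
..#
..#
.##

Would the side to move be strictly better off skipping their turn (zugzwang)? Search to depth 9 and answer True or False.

[..#/..#/.##] V move#1: V00:+1/#.#/#.#/.##*, V01:+1/.##/.##/.##, V10:-1/..#/#.#/###
[#.#/#.#/.##] end (terminal -1, H#2); searched ..#/..#/.## to 9
if V skipped the turn, H would face:
~ [..#/..#/.##] H move#1: H00:-1/###/..#/.##, H10:+1/..#/###/.##*
~ [..#/###/.##] end (terminal -1, V#2); searched ..#/..#/.## to 9
compare (V): move=+1 vs pass=-1

zugzwang(..#/..#/.##, V) = False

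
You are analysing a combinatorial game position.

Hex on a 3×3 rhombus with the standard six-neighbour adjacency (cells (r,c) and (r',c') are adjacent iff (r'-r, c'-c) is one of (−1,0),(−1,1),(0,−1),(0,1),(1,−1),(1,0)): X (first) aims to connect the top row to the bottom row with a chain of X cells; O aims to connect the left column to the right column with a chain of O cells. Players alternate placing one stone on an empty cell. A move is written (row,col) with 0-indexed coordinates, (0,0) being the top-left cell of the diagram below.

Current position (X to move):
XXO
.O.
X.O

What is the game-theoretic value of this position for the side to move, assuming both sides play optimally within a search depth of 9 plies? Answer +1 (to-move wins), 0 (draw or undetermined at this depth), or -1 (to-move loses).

value(XXO/.O./X.O, X) = +1

p1 X@[XXO/.O./X.O]: (1,0)[XXO/XO./X.O]+1* (1,2)[XXO/.OX/X.O]-1 (2,1)[XXO/.O./XXO]-1
p2 O@[XXO/XO./X.O] terminal -1; root [XXO/.O./X.O] d9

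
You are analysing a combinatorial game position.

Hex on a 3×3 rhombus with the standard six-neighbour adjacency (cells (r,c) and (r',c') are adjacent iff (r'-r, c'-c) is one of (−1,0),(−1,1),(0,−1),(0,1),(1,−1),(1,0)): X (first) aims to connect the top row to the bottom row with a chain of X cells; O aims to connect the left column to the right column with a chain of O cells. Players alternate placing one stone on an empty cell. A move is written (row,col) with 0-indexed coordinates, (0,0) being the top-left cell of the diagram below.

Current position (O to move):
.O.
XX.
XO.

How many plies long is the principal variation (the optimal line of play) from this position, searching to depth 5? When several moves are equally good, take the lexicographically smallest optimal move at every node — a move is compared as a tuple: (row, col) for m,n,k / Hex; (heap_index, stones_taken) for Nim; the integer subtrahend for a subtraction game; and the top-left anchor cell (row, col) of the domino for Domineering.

PV length from [.O./XX./XO.]: 2 plies

p1 O@[.O./XX./XO.]: (0,0)[OO./XX./XO.]-1* (0,2)[.OO/XX./XO.]-1 (1,2)[.O./XXO/XO.]-1 (2,2)[.O./XX./XOO]-1
p2 X@[OO./XX./XO.]: (0,2)[OOX/XX./XO.]+1* (1,2)[OO./XXX/XO.]-1 (2,2)[OO./XX./XOX]-1
p3 O@[OOX/XX./XO.] terminal -1; root [.O./XX./XO.] d5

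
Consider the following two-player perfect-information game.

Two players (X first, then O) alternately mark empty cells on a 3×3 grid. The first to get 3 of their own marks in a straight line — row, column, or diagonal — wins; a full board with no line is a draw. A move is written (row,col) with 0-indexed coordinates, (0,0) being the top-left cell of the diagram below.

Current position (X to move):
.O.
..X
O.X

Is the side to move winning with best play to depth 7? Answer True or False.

ply 1, X at .O./..X/O.X | (0,0)=+1→XO./..X/O.X*; (0,2)=+1→.OX/..X/O.X; (1,0)=+1→.O./X.X/O.X; (1,1)=+1→.O./.XX/O.X; (2,1)=-1→.O./..X/OXX
ply 2, O at XO./..X/O.X | (0,2)=-1→XOO/..X/O.X*; (1,0)=-1→XO./O.X/O.X; (1,1)=-1→XO./.OX/O.X; (2,1)=-1→XO./..X/OOX
ply 3, X at XOO/..X/O.X | (1,0)=-1→XOO/X.X/O.X; (1,1)=+1→XOO/.XX/O.X*; (2,1)=-1→XOO/..X/OXX
ply 4: XOO/.XX/O.X is terminal -1 (O); from .O./..X/O.X depth 7

X winning at [.O./..X/O.X]: True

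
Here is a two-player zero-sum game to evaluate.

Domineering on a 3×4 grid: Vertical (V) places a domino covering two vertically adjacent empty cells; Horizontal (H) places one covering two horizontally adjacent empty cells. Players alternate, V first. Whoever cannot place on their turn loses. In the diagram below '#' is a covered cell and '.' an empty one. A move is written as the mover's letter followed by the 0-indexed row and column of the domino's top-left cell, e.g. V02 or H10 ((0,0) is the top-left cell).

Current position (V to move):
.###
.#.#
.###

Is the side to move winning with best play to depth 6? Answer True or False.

[.###/.#.#/.###] V move#1: V00:+1/####/##.#/.###*, V10:+1/.###/##.#/####
[####/##.#/.###] end (terminal -1, H#2); searched .###/.#.#/.### to 6

V winning at [.###/.#.#/.###]: True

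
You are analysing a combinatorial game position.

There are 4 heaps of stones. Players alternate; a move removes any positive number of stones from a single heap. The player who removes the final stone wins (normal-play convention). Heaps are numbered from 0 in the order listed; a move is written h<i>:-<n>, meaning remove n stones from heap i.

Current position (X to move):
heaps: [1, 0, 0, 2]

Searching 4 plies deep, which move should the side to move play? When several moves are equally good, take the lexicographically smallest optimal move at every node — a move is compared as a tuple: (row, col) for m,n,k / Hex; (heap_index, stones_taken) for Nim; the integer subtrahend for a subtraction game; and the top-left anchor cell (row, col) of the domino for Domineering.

p1 X@[(1,0,0,2)]: h0:-1[(0,0,0,2)]-1 h3:-1[(1,0,0,1)]+1* h3:-2[(1,0,0,0)]-1
p2 O@[(1,0,0,1)]: h0:-1[(0,0,0,1)]-1* h3:-1[(1,0,0,0)]-1
p3 X@[(0,0,0,1)]: h3:-1[(0,0,0,0)]+1*
p4 O@[(0,0,0,0)] terminal -1; root [(1,0,0,2)] d4

X's best at [(1,0,0,2)]: h3:-1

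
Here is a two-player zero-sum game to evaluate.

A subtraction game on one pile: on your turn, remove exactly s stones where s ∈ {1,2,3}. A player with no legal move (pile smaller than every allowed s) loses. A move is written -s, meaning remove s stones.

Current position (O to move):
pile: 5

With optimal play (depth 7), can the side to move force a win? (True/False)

O winning at [5]: True

p1 O@[5]: -1[4]+1* -2[3]-1 -3[2]-1
p2 X@[4]: -1[3]-1* -2[2]-1 -3[1]-1
p3 O@[3]: -1[2]-1 -2[1]-1 -3[0]+1*
p4 X@[0] terminal -1; root [5] d7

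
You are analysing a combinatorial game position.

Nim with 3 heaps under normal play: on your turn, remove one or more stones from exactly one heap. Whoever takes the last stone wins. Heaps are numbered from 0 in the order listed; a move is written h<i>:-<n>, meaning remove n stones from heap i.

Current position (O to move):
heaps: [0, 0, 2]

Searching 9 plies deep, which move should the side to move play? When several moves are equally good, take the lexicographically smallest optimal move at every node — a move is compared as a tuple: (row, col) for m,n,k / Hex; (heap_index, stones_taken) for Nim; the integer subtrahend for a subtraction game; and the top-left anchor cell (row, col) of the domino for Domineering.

[(0,0,2)] O move#1: h2:-1:-1/(0,0,1), h2:-2:+1/(0,0,0)*
[(0,0,0)] end (terminal -1, X#2); searched (0,0,2) to 9

O's best at [(0,0,2)]: h2:-2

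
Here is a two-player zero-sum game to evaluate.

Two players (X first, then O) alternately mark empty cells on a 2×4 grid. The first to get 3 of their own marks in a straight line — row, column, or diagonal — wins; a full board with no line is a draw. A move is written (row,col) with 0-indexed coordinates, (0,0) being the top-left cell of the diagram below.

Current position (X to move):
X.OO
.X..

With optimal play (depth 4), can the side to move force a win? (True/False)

X winning at [X.OO/.X..]: False

p1 X@[X.OO/.X..]: (0,1)[XXOO/.X..]+0* (1,0)[X.OO/XX..]-1 (1,2)[X.OO/.XX.]-1 (1,3)[X.OO/.X.X]-1
p2 O@[XXOO/.X..]: (1,0)[XXOO/OX..]+0* (1,2)[XXOO/.XO.]+0 (1,3)[XXOO/.X.O]+0
p3 X@[XXOO/OX..]: (1,2)[XXOO/OXX.]+0* (1,3)[XXOO/OX.X]+0
p4 O@[XXOO/OXX.]: (1,3)[XXOO/OXXO]+0*
p5 X@[XXOO/OXXO] terminal +0; root [X.OO/.X..] d4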